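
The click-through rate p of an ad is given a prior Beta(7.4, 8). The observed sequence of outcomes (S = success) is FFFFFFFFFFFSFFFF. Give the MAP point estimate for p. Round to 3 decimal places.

Prior: Beta(7.4, 8).
Data: 1 success in 16 trials (from the sequence). The binomial likelihood contributes p(1−p)^15, so the posterior is Beta(7.4+1, 8+15) = Beta(8.4, 23).
For Beta(a, b) with a, b > 1 the mode is (a−1)/(a+b−2) = 7.4/29.4 ≈ 0.252.

p̂_MAP = 0.252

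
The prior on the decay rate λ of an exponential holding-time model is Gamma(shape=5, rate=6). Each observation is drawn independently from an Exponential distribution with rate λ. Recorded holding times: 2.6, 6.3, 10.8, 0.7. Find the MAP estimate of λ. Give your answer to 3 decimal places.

The Exponential(rate=λ) likelihood is ∝ λ^n e^(−λΣtᵢ). Here n = 4 and Σtᵢ = 2.6 + 6.3 + 10.8 + 0.7 = 20.4.
Posterior ∝ λ^4e^(−6λ) · λ^4e^(−20.4λ) = λ^8e^(−26.4λ), i.e. Gamma(9, 26.4).
Mode = (a−1)/b = 8/26.4 ≈ 0.303.

λ̂_MAP = 0.303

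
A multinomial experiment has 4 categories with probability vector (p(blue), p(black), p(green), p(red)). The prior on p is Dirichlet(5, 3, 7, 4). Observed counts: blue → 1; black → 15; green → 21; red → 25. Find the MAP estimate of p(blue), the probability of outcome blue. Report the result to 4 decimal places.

The posterior is Dirichlet(αᵢ + nᵢ) = Dirichlet(6, 18, 28, 29).
For a Dirichlet(a₁,…,a_K) with all aᵢ > 1, the mode has j-th component (aⱼ − 1)/(Σaᵢ − K).
Here Σaᵢ = 81 and K = 4, so p(blue) = (6 − 1)/(81 − 4) = 5/77 ≈ 0.0649.

MAP estimate of p(blue) = 0.0649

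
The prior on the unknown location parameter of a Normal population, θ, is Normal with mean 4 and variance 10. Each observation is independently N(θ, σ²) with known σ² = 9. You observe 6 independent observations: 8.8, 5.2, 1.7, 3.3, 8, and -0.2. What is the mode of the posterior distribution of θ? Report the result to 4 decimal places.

θ̂_MAP = 4.4058

n = 6; x̄ = (8.8 + 5.2 + 1.7 + 3.3 + 8 + (-0.2))/6 = 26.8/6 = 67/15 ≈ 4.4667.
For a Normal prior and Normal likelihood with known variance, the posterior is Normal; its mode equals its mean, the precision-weighted average.
Prior precision 1/σ₀² = 1/10 = 0.1; data precision n/σ² = 6/9 = 2/3.
θ̂ = (0.1·4 + (2/3)·(67/15)) / (0.1 + 2/3) = (152/45)/(23/30) = 304/69 ≈ 4.4058.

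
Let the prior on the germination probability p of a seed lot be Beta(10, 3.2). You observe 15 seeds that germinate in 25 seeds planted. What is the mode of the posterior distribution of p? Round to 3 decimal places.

p̂_MAP = 0.663

Prior: Beta(10, 3.2).
Data: 15 successes in 25 trials. The binomial likelihood contributes p^15(1−p)^10, so the posterior is Beta(10+15, 3.2+10) = Beta(25, 13.2).
For Beta(a, b) with a, b > 1 the mode is (a−1)/(a+b−2) = 24/36.2 ≈ 0.663.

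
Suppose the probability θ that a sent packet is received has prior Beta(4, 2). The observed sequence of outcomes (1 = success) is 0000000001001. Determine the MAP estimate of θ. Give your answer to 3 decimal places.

Prior: Beta(4, 2).
Data: 2 successes in 13 trials (from the sequence). The binomial likelihood contributes θ^2(1−θ)^11, so the posterior is Beta(4+2, 2+11) = Beta(6, 13).
For Beta(a, b) with a, b > 1 the mode is (a−1)/(a+b−2) = 5/17 ≈ 0.294.

θ̂_MAP = 0.294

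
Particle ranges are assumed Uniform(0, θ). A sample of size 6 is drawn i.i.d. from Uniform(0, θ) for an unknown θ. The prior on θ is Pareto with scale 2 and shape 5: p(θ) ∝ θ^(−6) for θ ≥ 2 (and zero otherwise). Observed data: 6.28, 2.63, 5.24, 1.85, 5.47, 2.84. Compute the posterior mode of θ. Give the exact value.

θ̂_MAP = 6.28

The Uniform(0, θ) likelihood is θ^(−n) for θ ≥ max(xᵢ), zero otherwise. Here max(xᵢ) = 6.28.
Posterior ∝ θ^(−6) · θ^(−6) = θ^(−12) on θ ≥ max(2, 6.28) = 6.28.
This density is strictly decreasing in θ, so the posterior mode lies at the lower boundary of the support.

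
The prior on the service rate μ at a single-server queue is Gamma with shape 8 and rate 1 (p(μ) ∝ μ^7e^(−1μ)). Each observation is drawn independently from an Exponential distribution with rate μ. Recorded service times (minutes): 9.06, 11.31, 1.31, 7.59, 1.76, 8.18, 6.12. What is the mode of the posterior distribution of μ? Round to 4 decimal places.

μ̂_MAP = 0.3022

The Exponential(rate=μ) likelihood is ∝ μ^n e^(−μΣtᵢ). Here n = 7 and Σtᵢ = 9.06 + 11.31 + 1.31 + 7.59 + 1.76 + 8.18 + 6.12 = 45.33.
Posterior ∝ μ^7e^(−1μ) · μ^7e^(−45.33μ) = μ^14e^(−46.33μ), i.e. Gamma(15, 46.33).
Mode = (a−1)/b = 14/46.33 ≈ 0.3022.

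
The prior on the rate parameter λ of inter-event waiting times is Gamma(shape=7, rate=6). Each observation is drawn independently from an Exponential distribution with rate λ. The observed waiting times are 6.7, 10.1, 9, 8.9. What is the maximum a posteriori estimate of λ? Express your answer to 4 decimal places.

The Exponential(rate=λ) likelihood is ∝ λ^n e^(−λΣtᵢ). Here n = 4 and Σtᵢ = 6.7 + 10.1 + 9 + 8.9 = 34.7.
Posterior ∝ λ^6e^(−6λ) · λ^4e^(−34.7λ) = λ^10e^(−40.7λ), i.e. Gamma(11, 40.7).
Mode = (a−1)/b = 10/40.7 ≈ 0.2457.

λ̂_MAP = 0.2457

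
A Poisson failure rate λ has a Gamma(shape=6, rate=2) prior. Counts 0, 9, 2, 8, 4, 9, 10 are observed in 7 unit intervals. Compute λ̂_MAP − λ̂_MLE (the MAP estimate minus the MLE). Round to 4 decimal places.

Σxᵢ = 42. Posterior is Gamma(48, 9); MAP = (48−1)/9 = 47/9 ≈ 5.22222.
MLE = x̄ = 42/7 ≈ 6.00000.
Difference = 47/9 − 42/7 = -7/9 ≈ -0.7778.

MAP − MLE = -0.7778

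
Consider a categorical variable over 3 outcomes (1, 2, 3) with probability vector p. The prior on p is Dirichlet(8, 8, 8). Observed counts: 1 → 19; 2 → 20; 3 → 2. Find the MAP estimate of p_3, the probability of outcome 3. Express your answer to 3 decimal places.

The posterior is Dirichlet(αᵢ + nᵢ) = Dirichlet(27, 28, 10).
For a Dirichlet(a₁,…,a_K) with all aᵢ > 1, the mode has j-th component (aⱼ − 1)/(Σaᵢ − K).
Here Σaᵢ = 65 and K = 3, so p_3 = (10 − 1)/(65 − 3) = 9/62 ≈ 0.145.

MAP estimate: 0.145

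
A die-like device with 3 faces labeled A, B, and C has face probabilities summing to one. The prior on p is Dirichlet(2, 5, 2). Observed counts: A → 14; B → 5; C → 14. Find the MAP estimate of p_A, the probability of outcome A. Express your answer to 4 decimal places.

The posterior is Dirichlet(αᵢ + nᵢ) = Dirichlet(16, 10, 16).
For a Dirichlet(a₁,…,a_K) with all aᵢ > 1, the mode has j-th component (aⱼ − 1)/(Σaᵢ − K).
Here Σaᵢ = 42 and K = 3, so p_A = (16 − 1)/(42 − 3) = 15/39 ≈ 0.3846.

MAP estimate of p_A = 0.3846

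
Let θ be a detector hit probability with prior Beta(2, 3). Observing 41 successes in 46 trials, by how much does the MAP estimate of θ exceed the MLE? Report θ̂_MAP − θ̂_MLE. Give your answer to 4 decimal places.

MAP − MLE = -0.0342

Posterior is Beta(43, 8); MAP = (43−1)/(51−2) = 42/49 ≈ 0.85714.
MLE ignores the prior: θ̂_MLE = k/n = 41/46 ≈ 0.89130.
Difference = 42/49 − 41/46 = -11/322 ≈ -0.0342.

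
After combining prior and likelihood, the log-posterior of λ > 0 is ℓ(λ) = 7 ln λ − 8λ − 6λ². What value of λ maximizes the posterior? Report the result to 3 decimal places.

λ̂_MAP = 0.500

ℓ'(λ) = 7/λ − 8 − 12λ. Setting this to zero and multiplying by λ: 12λ² + 8λ − 7 = 0.
λ = (−8 + √(8² + 4·12·7)) / (2·12) = (−8 + √400) / 24 = (−8 + 20)/24 = 1/2.
ℓ''(λ) = −7/λ² − 12 < 0, confirming a maximum.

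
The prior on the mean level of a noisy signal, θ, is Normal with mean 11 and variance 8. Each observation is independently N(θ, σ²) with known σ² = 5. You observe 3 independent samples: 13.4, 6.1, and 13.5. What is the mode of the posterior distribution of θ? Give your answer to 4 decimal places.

n = 3; x̄ = (13.4 + 6.1 + 13.5)/3 = 33/3 = 11.
For a Normal prior and Normal likelihood with known variance, the posterior is Normal; its mode equals its mean, the precision-weighted average.
Prior precision 1/σ₀² = 1/8 = 0.125; data precision n/σ² = 3/5 = 0.6.
θ̂ = (0.125·11 + 0.6·11) / (0.125 + 0.6) = 7.975/0.725 = 11.0000.

θ̂_MAP = 11.0000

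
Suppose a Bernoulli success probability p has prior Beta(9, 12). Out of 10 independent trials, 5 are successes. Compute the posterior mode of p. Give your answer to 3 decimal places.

Prior: Beta(9, 12).
Data: 5 successes in 10 trials. The binomial likelihood contributes p^5(1−p)^5, so the posterior is Beta(9+5, 12+5) = Beta(14, 17).
For Beta(a, b) with a, b > 1 the mode is (a−1)/(a+b−2) = 13/29 ≈ 0.448.

p̂_MAP = 0.448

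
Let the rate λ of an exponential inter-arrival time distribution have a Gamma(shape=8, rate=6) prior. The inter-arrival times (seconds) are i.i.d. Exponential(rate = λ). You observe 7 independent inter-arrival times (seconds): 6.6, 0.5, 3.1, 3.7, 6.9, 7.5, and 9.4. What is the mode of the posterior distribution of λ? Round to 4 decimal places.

The Exponential(rate=λ) likelihood is ∝ λ^n e^(−λΣtᵢ). Here n = 7 and Σtᵢ = 6.6 + 0.5 + 3.1 + 3.7 + 6.9 + 7.5 + 9.4 = 37.7.
Posterior ∝ λ^7e^(−6λ) · λ^7e^(−37.7λ) = λ^14e^(−43.7λ), i.e. Gamma(15, 43.7).
Mode = (a−1)/b = 14/43.7 ≈ 0.3204.

λ̂_MAP = 0.3204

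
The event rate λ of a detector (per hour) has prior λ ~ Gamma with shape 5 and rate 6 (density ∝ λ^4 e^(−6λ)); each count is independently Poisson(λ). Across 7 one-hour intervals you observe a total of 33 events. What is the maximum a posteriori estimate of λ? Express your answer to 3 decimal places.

λ̂_MAP = 2.846

Σxᵢ = 33, n = 7.
Posterior ∝ λ^4e^(−6λ) · λ^33e^(−7λ) = λ^37e^(−13λ), i.e. Gamma(shape=38, rate=13).
The mode of a Gamma(a, b) with a ≥ 1 (shape–rate) is (a−1)/b = 37/13 ≈ 2.846.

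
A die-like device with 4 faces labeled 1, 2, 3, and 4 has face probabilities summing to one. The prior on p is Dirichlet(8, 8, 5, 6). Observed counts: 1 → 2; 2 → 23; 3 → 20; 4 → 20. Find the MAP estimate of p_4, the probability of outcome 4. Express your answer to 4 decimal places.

The posterior is Dirichlet(αᵢ + nᵢ) = Dirichlet(10, 31, 25, 26).
For a Dirichlet(a₁,…,a_K) with all aᵢ > 1, the mode has j-th component (aⱼ − 1)/(Σaᵢ − K).
Here Σaᵢ = 92 and K = 4, so p_4 = (26 − 1)/(92 − 4) = 25/88 ≈ 0.2841.

MAP estimate: 0.2841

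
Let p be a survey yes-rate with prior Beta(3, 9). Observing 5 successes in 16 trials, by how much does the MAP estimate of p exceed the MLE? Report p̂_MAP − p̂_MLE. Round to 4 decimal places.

MAP − MLE = -0.0433

Posterior is Beta(8, 20); MAP = (8−1)/(28−2) = 7/26 ≈ 0.26923.
MLE ignores the prior: p̂_MLE = k/n = 5/16 ≈ 0.31250.
Difference = 7/26 − 5/16 = -9/208 ≈ -0.0433.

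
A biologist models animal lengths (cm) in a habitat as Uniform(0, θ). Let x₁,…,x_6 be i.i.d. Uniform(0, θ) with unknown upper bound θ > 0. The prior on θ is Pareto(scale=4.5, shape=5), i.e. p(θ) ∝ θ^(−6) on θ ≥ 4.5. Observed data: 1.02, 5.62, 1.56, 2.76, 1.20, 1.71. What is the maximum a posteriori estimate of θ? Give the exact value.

θ̂_MAP = 5.62

The Uniform(0, θ) likelihood is θ^(−n) for θ ≥ max(xᵢ), zero otherwise. Here max(xᵢ) = 5.62.
Posterior ∝ θ^(−6) · θ^(−6) = θ^(−12) on θ ≥ max(4.5, 5.62) = 5.62.
This density is strictly decreasing in θ, so the posterior mode lies at the lower boundary of the support.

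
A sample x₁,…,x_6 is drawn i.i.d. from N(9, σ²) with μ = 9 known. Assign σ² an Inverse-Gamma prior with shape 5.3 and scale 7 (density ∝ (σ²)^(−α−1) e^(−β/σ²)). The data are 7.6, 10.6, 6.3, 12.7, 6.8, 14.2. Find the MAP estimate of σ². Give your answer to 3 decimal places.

σ̂²_MAP = 3.838

Sum of squared deviations about the known mean: SS = (7.6−9)² + (10.6−9)² + (6.3−9)² + (12.7−9)² + (6.8−9)² + (14.2−9)² = 57.38.
The Normal likelihood contributes (σ²)^(−n/2) exp(−SS/(2σ²)), so the posterior is Inverse-Gamma(α + n/2, β + SS/2) = Inverse-Gamma(8.3, 35.69).
The mode of Inverse-Gamma(a, b) is b/(a+1) = 35.69/9.3 ≈ 3.838.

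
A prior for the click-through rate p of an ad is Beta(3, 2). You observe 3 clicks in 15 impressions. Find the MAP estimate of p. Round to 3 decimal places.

Prior: Beta(3, 2).
Data: 3 successes in 15 trials. The binomial likelihood contributes p^3(1−p)^12, so the posterior is Beta(3+3, 2+12) = Beta(6, 14).
For Beta(a, b) with a, b > 1 the mode is (a−1)/(a+b−2) = 5/18 ≈ 0.278.

p̂_MAP = 0.278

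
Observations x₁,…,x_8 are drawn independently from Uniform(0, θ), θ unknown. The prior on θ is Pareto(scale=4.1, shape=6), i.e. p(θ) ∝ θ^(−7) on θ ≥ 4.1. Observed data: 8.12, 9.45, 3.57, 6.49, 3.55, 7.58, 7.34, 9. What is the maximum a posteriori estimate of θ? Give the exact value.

θ̂_MAP = 9.45

The Uniform(0, θ) likelihood is θ^(−n) for θ ≥ max(xᵢ), zero otherwise. Here max(xᵢ) = 9.45.
Posterior ∝ θ^(−7) · θ^(−8) = θ^(−15) on θ ≥ max(4.1, 9.45) = 9.45.
This density is strictly decreasing in θ, so the posterior mode lies at the lower boundary of the support.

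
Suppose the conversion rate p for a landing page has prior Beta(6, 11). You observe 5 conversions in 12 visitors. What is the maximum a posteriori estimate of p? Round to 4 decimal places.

p̂_MAP = 0.3704

Prior: Beta(6, 11).
Data: 5 successes in 12 trials. The binomial likelihood contributes p^5(1−p)^7, so the posterior is Beta(6+5, 11+7) = Beta(11, 18).
For Beta(a, b) with a, b > 1 the mode is (a−1)/(a+b−2) = 10/27 ≈ 0.3704.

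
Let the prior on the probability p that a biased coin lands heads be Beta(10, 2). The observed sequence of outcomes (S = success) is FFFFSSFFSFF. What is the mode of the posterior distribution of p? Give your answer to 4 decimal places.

Prior: Beta(10, 2).
Data: 3 successes in 11 trials (from the sequence). The binomial likelihood contributes p^3(1−p)^8, so the posterior is Beta(10+3, 2+8) = Beta(13, 10).
For Beta(a, b) with a, b > 1 the mode is (a−1)/(a+b−2) = 12/21 ≈ 0.5714.

p̂_MAP = 0.5714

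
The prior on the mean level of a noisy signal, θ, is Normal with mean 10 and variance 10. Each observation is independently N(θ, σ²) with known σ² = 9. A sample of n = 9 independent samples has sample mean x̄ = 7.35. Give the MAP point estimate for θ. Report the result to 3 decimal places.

θ̂_MAP = 7.591

n = 9, x̄ = 7.35.
For a Normal prior and Normal likelihood with known variance, the posterior is Normal; its mode equals its mean, the precision-weighted average.
Prior precision 1/σ₀² = 1/10 = 0.1; data precision n/σ² = 9/9 = 1.
θ̂ = (0.1·10 + 1·7.35) / (0.1 + 1) = 8.35/1.1 = 167/22 ≈ 7.591.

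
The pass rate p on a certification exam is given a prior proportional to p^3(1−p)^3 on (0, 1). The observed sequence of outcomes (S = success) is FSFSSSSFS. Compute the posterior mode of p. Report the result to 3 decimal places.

p̂_MAP = 0.600

The prior density ∝ p^3(1−p)^3 is the kernel of Beta(4, 4).
Data: 6 successes in 9 trials (from the sequence). The binomial likelihood contributes p^6(1−p)^3, so the posterior is Beta(4+6, 4+3) = Beta(10, 7).
For Beta(a, b) with a, b > 1 the mode is (a−1)/(a+b−2) = 9/15 ≈ 0.600.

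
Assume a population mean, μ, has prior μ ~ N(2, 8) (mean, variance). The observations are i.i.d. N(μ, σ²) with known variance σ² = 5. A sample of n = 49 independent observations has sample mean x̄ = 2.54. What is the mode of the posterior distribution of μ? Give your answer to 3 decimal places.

n = 49, x̄ = 2.54.
For a Normal prior and Normal likelihood with known variance, the posterior is Normal; its mode equals its mean, the precision-weighted average.
Prior precision 1/σ₀² = 1/8 = 0.125; data precision n/σ² = 49/5 = 9.8.
μ̂ = (0.125·2 + 9.8·2.54) / (0.125 + 9.8) = 25.142/9.925 = 25142/9925 ≈ 2.533.

μ̂_MAP = 2.533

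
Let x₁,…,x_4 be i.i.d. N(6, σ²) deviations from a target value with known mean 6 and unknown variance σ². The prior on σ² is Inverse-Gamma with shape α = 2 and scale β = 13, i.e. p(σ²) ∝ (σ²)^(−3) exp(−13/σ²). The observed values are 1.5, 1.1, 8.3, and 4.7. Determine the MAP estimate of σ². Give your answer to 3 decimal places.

Sum of squared deviations about the known mean: SS = (1.5−6)² + (1.1−6)² + (8.3−6)² + (4.7−6)² = 51.24.
The Normal likelihood contributes (σ²)^(−n/2) exp(−SS/(2σ²)), so the posterior is Inverse-Gamma(α + n/2, β + SS/2) = Inverse-Gamma(4, 38.62).
The mode of Inverse-Gamma(a, b) is b/(a+1) = 38.62/5 ≈ 7.724.

σ̂²_MAP = 7.724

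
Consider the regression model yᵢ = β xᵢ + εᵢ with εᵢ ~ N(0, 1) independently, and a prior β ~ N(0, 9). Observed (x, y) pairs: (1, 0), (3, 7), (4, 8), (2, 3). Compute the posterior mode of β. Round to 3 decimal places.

β̂_MAP = 1.959

log p(β | y) = −Σ(yᵢ − βxᵢ)²/(2·1) − β²/(2·9) + const.
Setting the derivative to zero: Σxᵢ(yᵢ − βxᵢ)/1 − β/9 = 0, so β = Σxᵢyᵢ / (Σxᵢ² + σ²/τ²).
Σxᵢyᵢ = 1·0 + 3·7 + 4·8 + 2·3 = 59; Σxᵢ² = 30; σ²/τ² = 1/9.
β̂_MAP = 59 / (30 + 1/9) = 59/(271/9) = 531/271 ≈ 1.959.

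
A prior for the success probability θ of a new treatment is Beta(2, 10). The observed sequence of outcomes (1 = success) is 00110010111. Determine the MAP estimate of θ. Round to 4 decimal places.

Prior: Beta(2, 10).
Data: 6 successes in 11 trials (from the sequence). The binomial likelihood contributes θ^6(1−θ)^5, so the posterior is Beta(2+6, 10+5) = Beta(8, 15).
For Beta(a, b) with a, b > 1 the mode is (a−1)/(a+b−2) = 7/21 ≈ 0.3333.

θ̂_MAP = 0.3333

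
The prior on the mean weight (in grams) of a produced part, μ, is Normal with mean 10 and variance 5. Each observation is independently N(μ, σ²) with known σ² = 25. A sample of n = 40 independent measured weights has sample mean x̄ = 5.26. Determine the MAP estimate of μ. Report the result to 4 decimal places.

n = 40, x̄ = 5.26.
For a Normal prior and Normal likelihood with known variance, the posterior is Normal; its mode equals its mean, the precision-weighted average.
Prior precision 1/σ₀² = 1/5 = 0.2; data precision n/σ² = 40/25 = 1.6.
μ̂ = (0.2·10 + 1.6·5.26) / (0.2 + 1.6) = 10.416/1.8 = 434/75 ≈ 5.7867.

μ̂_MAP = 5.7867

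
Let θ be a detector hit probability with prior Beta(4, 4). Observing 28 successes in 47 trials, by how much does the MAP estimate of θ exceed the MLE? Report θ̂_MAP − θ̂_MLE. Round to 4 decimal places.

MAP − MLE = -0.0108

Posterior is Beta(32, 23); MAP = (32−1)/(55−2) = 31/53 ≈ 0.58491.
MLE ignores the prior: θ̂_MLE = k/n = 28/47 ≈ 0.59574.
Difference = 31/53 − 28/47 = -27/2491 ≈ -0.0108.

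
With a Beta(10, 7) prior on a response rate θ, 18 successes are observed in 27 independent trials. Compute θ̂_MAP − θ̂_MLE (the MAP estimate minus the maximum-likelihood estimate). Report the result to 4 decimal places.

Posterior is Beta(28, 16); MAP = (28−1)/(44−2) = 27/42 ≈ 0.64286.
MLE ignores the prior: θ̂_MLE = k/n = 18/27 ≈ 0.66667.
Difference = 27/42 − 18/27 = -1/42 ≈ -0.0238.

MAP − MLE = -0.0238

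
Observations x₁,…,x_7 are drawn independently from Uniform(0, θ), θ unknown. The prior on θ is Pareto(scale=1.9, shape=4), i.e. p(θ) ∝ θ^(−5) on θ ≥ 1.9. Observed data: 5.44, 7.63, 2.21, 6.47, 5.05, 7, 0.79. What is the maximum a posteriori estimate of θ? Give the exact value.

θ̂_MAP = 7.63

The Uniform(0, θ) likelihood is θ^(−n) for θ ≥ max(xᵢ), zero otherwise. Here max(xᵢ) = 7.63.
Posterior ∝ θ^(−5) · θ^(−7) = θ^(−12) on θ ≥ max(1.9, 7.63) = 7.63.
This density is strictly decreasing in θ, so the posterior mode lies at the lower boundary of the support.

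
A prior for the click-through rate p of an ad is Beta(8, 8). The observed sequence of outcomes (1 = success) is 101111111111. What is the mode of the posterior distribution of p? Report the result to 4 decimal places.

p̂_MAP = 0.6923

Prior: Beta(8, 8).
Data: 11 successes in 12 trials (from the sequence). The binomial likelihood contributes p^11(1−p)^1, so the posterior is Beta(8+11, 8+1) = Beta(19, 9).
For Beta(a, b) with a, b > 1 the mode is (a−1)/(a+b−2) = 18/26 ≈ 0.6923.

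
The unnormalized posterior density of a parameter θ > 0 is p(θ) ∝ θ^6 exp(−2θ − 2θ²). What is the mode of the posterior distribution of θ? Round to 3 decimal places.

θ̂_MAP = 1.000

ℓ'(θ) = 6/θ − 2 − 4θ. Setting this to zero and multiplying by θ: 4θ² + 2θ − 6 = 0.
θ = (−2 + √(2² + 4·4·6)) / (2·4) = (−2 + √100) / 8 = (−2 + 10)/8 = 1.
ℓ''(θ) = −6/θ² − 4 < 0, confirming a maximum.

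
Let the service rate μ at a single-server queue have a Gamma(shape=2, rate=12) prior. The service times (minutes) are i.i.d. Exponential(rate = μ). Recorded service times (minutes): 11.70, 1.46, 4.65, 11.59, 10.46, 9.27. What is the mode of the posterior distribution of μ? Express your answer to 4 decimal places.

The Exponential(rate=μ) likelihood is ∝ μ^n e^(−μΣtᵢ). Here n = 6 and Σtᵢ = 11.70 + 1.46 + 4.65 + 11.59 + 10.46 + 9.27 = 49.13.
Posterior ∝ μe^(−12μ) · μ^6e^(−49.13μ) = μ^7e^(−61.13μ), i.e. Gamma(8, 61.13).
Mode = (a−1)/b = 7/61.13 ≈ 0.1145.

μ̂_MAP = 0.1145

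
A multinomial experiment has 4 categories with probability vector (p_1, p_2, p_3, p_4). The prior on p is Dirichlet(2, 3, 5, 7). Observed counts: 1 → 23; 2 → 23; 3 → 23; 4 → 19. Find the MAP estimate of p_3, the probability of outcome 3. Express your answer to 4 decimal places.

The posterior is Dirichlet(αᵢ + nᵢ) = Dirichlet(25, 26, 28, 26).
For a Dirichlet(a₁,…,a_K) with all aᵢ > 1, the mode has j-th component (aⱼ − 1)/(Σaᵢ − K).
Here Σaᵢ = 105 and K = 4, so p_3 = (28 − 1)/(105 − 4) = 27/101 ≈ 0.2673.

MAP estimate: 0.2673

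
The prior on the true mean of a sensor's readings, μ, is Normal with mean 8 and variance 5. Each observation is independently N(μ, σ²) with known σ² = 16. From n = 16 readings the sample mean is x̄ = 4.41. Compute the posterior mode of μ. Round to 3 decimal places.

μ̂_MAP = 5.008

n = 16, x̄ = 4.41.
For a Normal prior and Normal likelihood with known variance, the posterior is Normal; its mode equals its mean, the precision-weighted average.
Prior precision 1/σ₀² = 1/5 = 0.2; data precision n/σ² = 16/16 = 1.
μ̂ = (0.2·8 + 1·4.41) / (0.2 + 1) = 6.01/1.2 = 601/120 ≈ 5.008.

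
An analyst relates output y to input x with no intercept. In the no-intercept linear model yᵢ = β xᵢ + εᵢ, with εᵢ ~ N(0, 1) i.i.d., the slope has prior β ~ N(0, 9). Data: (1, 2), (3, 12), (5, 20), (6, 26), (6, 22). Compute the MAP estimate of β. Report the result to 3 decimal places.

β̂_MAP = 3.977

log p(β | y) = −Σ(yᵢ − βxᵢ)²/(2·1) − β²/(2·9) + const.
Setting the derivative to zero: Σxᵢ(yᵢ − βxᵢ)/1 − β/9 = 0, so β = Σxᵢyᵢ / (Σxᵢ² + σ²/τ²).
Σxᵢyᵢ = 1·2 + 3·12 + 5·20 + 6·26 + 6·22 = 426; Σxᵢ² = 107; σ²/τ² = 1/9.
β̂_MAP = 426 / (107 + 1/9) = 426/(964/9) = 1917/482 ≈ 3.977.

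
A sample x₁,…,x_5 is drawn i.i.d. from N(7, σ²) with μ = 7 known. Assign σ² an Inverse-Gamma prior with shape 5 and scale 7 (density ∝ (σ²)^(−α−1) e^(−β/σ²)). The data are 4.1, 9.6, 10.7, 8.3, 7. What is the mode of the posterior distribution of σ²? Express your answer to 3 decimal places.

σ̂²_MAP = 2.621

Sum of squared deviations about the known mean: SS = (4.1−7)² + (9.6−7)² + (10.7−7)² + (8.3−7)² + (7−7)² = 30.55.
The Normal likelihood contributes (σ²)^(−n/2) exp(−SS/(2σ²)), so the posterior is Inverse-Gamma(α + n/2, β + SS/2) = Inverse-Gamma(7.5, 22.275).
The mode of Inverse-Gamma(a, b) is b/(a+1) = 22.275/8.5 ≈ 2.621.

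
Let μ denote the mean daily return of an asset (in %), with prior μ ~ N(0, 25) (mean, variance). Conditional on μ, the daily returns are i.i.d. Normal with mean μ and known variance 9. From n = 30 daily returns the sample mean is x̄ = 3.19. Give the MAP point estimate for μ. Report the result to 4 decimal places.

n = 30, x̄ = 3.19.
For a Normal prior and Normal likelihood with known variance, the posterior is Normal; its mode equals its mean, the precision-weighted average.
Prior precision 1/σ₀² = 1/25 = 0.04; data precision n/σ² = 30/9 = 10/3.
μ̂ = (0.04·0 + (10/3)·3.19) / (0.04 + 10/3) = (319/30)/(253/75) = 145/46 ≈ 3.1522.

μ̂_MAP = 3.1522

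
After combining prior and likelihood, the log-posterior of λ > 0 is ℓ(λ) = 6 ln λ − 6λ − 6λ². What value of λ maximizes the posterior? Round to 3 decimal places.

λ̂_MAP = 0.500

ℓ'(λ) = 6/λ − 6 − 12λ. Setting this to zero and multiplying by λ: 12λ² + 6λ − 6 = 0.
λ = (−6 + √(6² + 4·12·6)) / (2·12) = (−6 + √324) / 24 = (−6 + 18)/24 = 1/2.
ℓ''(λ) = −6/λ² − 12 < 0, confirming a maximum.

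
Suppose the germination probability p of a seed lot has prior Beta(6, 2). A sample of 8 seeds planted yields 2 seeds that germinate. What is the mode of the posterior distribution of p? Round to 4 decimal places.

Prior: Beta(6, 2).
Data: 2 successes in 8 trials. The binomial likelihood contributes p^2(1−p)^6, so the posterior is Beta(6+2, 2+6) = Beta(8, 8).
For Beta(a, b) with a, b > 1 the mode is (a−1)/(a+b−2) = 7/14 ≈ 0.5000.

p̂_MAP = 0.5000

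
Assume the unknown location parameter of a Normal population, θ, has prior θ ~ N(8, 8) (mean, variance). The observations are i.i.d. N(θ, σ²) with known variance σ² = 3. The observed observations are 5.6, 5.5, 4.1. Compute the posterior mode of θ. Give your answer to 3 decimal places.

n = 3; x̄ = (5.6 + 5.5 + 4.1)/3 = 15.2/3 = 76/15 ≈ 5.0667.
For a Normal prior and Normal likelihood with known variance, the posterior is Normal; its mode equals its mean, the precision-weighted average.
Prior precision 1/σ₀² = 1/8 = 0.125; data precision n/σ² = 3/3 = 1.
θ̂ = (0.125·8 + 1·(76/15)) / (0.125 + 1) = (91/15)/1.125 = 728/135 ≈ 5.393.

θ̂_MAP = 5.393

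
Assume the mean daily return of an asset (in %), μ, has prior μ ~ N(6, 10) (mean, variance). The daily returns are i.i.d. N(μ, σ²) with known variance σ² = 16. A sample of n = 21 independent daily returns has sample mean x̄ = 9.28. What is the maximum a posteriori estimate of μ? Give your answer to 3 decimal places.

μ̂_MAP = 9.048

n = 21, x̄ = 9.28.
For a Normal prior and Normal likelihood with known variance, the posterior is Normal; its mode equals its mean, the precision-weighted average.
Prior precision 1/σ₀² = 1/10 = 0.1; data precision n/σ² = 21/16 = 1.3125.
μ̂ = (0.1·6 + 1.3125·9.28) / (0.1 + 1.3125) = 12.78/1.4125 = 5112/565 ≈ 9.048.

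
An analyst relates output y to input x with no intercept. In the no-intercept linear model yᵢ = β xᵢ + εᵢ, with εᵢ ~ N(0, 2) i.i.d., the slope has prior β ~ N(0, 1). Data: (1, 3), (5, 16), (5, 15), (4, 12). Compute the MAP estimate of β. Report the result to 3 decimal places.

log p(β | y) = −Σ(yᵢ − βxᵢ)²/(2·2) − β²/(2·1) + const.
Setting the derivative to zero: Σxᵢ(yᵢ − βxᵢ)/2 − β/1 = 0, so β = Σxᵢyᵢ / (Σxᵢ² + σ²/τ²).
Σxᵢyᵢ = 1·3 + 5·16 + 5·15 + 4·12 = 206; Σxᵢ² = 67; σ²/τ² = 2.
β̂_MAP = 206 / (67 + 2) = 206/69 ≈ 2.986.

β̂_MAP = 2.986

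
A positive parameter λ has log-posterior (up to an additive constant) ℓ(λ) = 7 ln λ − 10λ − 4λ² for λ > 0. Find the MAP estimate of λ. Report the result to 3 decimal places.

ℓ'(λ) = 7/λ − 10 − 8λ. Setting this to zero and multiplying by λ: 8λ² + 10λ − 7 = 0.
λ = (−10 + √(10² + 4·8·7)) / (2·8) = (−10 + √324) / 16 = (−10 + 18)/16 = 1/2.
ℓ''(λ) = −7/λ² − 8 < 0, confirming a maximum.

λ̂_MAP = 0.500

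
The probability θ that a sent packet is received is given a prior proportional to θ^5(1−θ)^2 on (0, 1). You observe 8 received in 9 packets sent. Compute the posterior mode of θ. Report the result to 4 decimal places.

The prior density ∝ θ^5(1−θ)^2 is the kernel of Beta(6, 3).
Data: 8 successes in 9 trials. The binomial likelihood contributes θ^8(1−θ)^1, so the posterior is Beta(6+8, 3+1) = Beta(14, 4).
For Beta(a, b) with a, b > 1 the mode is (a−1)/(a+b−2) = 13/16 ≈ 0.8125.

θ̂_MAP = 0.8125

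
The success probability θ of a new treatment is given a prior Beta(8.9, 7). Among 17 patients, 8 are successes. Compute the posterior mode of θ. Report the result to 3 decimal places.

Prior: Beta(8.9, 7).
Data: 8 successes in 17 trials. The binomial likelihood contributes θ^8(1−θ)^9, so the posterior is Beta(8.9+8, 7+9) = Beta(16.9, 16).
For Beta(a, b) with a, b > 1 the mode is (a−1)/(a+b−2) = 15.9/30.9 ≈ 0.515.

θ̂_MAP = 0.515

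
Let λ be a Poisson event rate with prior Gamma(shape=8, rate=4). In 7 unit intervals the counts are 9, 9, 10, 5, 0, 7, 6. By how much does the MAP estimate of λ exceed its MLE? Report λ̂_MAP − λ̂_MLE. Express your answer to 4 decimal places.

MAP − MLE = -1.7532

Σxᵢ = 46. Posterior is Gamma(54, 11); MAP = (54−1)/11 = 53/11 ≈ 4.81818.
MLE = x̄ = 46/7 ≈ 6.57143.
Difference = 53/11 − 46/7 = -135/77 ≈ -1.7532.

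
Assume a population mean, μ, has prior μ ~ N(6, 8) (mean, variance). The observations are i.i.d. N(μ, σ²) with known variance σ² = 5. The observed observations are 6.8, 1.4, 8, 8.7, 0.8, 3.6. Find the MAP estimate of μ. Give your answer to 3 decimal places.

μ̂_MAP = 4.989

n = 6; x̄ = (6.8 + 1.4 + 8 + 8.7 + 0.8 + 3.6)/6 = 29.3/6 = 293/60 ≈ 4.8833.
For a Normal prior and Normal likelihood with known variance, the posterior is Normal; its mode equals its mean, the precision-weighted average.
Prior precision 1/σ₀² = 1/8 = 0.125; data precision n/σ² = 6/5 = 1.2.
μ̂ = (0.125·6 + 1.2·(293/60)) / (0.125 + 1.2) = 6.61/1.325 = 1322/265 ≈ 4.989.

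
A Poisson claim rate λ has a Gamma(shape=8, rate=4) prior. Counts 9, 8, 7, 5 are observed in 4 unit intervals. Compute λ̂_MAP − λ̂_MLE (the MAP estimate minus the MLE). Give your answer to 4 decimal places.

Σxᵢ = 29. Posterior is Gamma(37, 8); MAP = (37−1)/8 = 36/8 ≈ 4.50000.
MLE = x̄ = 29/4 ≈ 7.25000.
Difference = 36/8 − 29/4 = -11/4 ≈ -2.7500.

MAP − MLE = -2.7500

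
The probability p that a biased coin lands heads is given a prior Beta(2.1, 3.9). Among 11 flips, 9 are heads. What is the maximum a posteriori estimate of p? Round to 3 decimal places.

Prior: Beta(2.1, 3.9).
Data: 9 successes in 11 trials. The binomial likelihood contributes p^9(1−p)^2, so the posterior is Beta(2.1+9, 3.9+2) = Beta(11.1, 5.9).
For Beta(a, b) with a, b > 1 the mode is (a−1)/(a+b−2) = 10.1/15 ≈ 0.673.

p̂_MAP = 0.673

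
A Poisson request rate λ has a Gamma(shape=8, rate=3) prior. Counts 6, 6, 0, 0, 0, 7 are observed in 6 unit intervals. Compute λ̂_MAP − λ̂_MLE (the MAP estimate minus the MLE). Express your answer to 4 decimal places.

MAP − MLE = -0.2778

Σxᵢ = 19. Posterior is Gamma(27, 9); MAP = (27−1)/9 = 26/9 ≈ 2.88889.
MLE = x̄ = 19/6 ≈ 3.16667.
Difference = 26/9 − 19/6 = -5/18 ≈ -0.2778.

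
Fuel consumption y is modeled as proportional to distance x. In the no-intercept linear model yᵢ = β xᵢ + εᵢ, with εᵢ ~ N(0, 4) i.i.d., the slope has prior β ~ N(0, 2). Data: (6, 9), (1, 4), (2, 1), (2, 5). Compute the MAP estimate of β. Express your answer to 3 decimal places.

β̂_MAP = 1.489

log p(β | y) = −Σ(yᵢ − βxᵢ)²/(2·4) − β²/(2·2) + const.
Setting the derivative to zero: Σxᵢ(yᵢ − βxᵢ)/4 − β/2 = 0, so β = Σxᵢyᵢ / (Σxᵢ² + σ²/τ²).
Σxᵢyᵢ = 6·9 + 1·4 + 2·1 + 2·5 = 70; Σxᵢ² = 45; σ²/τ² = 2.
β̂_MAP = 70 / (45 + 2) = 70/47 ≈ 1.489.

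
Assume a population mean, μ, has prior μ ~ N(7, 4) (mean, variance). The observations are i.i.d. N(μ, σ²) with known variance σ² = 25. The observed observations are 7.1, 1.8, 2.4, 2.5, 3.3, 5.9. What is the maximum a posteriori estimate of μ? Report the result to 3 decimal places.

n = 6; x̄ = (7.1 + 1.8 + 2.4 + 2.5 + 3.3 + 5.9)/6 = 23/6 = 23/6 ≈ 3.8333.
For a Normal prior and Normal likelihood with known variance, the posterior is Normal; its mode equals its mean, the precision-weighted average.
Prior precision 1/σ₀² = 1/4 = 0.25; data precision n/σ² = 6/25 = 0.24.
μ̂ = (0.25·7 + 0.24·(23/6)) / (0.25 + 0.24) = 2.67/0.49 = 267/49 ≈ 5.449.

μ̂_MAP = 5.449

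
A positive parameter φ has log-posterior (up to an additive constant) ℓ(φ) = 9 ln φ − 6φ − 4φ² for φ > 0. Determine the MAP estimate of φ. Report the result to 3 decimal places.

φ̂_MAP = 0.750

ℓ'(φ) = 9/φ − 6 − 8φ. Setting this to zero and multiplying by φ: 8φ² + 6φ − 9 = 0.
φ = (−6 + √(6² + 4·8·9)) / (2·8) = (−6 + √324) / 16 = (−6 + 18)/16 = 3/4.
ℓ''(φ) = −9/φ² − 8 < 0, confirming a maximum.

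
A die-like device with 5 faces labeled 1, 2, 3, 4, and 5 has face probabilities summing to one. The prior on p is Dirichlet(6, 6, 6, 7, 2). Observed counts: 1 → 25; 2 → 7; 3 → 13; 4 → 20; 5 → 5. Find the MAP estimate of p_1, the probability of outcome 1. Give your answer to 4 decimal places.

MAP estimate: 0.3261

The posterior is Dirichlet(αᵢ + nᵢ) = Dirichlet(31, 13, 19, 27, 7).
For a Dirichlet(a₁,…,a_K) with all aᵢ > 1, the mode has j-th component (aⱼ − 1)/(Σaᵢ − K).
Here Σaᵢ = 97 and K = 5, so p_1 = (31 − 1)/(97 − 5) = 30/92 ≈ 0.3261.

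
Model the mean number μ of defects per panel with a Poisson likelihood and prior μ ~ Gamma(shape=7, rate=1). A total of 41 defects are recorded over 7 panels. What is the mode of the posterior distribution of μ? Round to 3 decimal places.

Σxᵢ = 41, n = 7.
Posterior ∝ μ^6e^(−1μ) · μ^41e^(−7μ) = μ^47e^(−8μ), i.e. Gamma(shape=48, rate=8).
The mode of a Gamma(a, b) with a ≥ 1 (shape–rate) is (a−1)/b = 47/8 ≈ 5.875.

μ̂_MAP = 5.875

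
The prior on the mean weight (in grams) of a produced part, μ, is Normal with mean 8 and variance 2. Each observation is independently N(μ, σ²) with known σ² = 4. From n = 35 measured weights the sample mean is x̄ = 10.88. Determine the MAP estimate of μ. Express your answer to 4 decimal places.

μ̂_MAP = 10.7243

n = 35, x̄ = 10.88.
For a Normal prior and Normal likelihood with known variance, the posterior is Normal; its mode equals its mean, the precision-weighted average.
Prior precision 1/σ₀² = 1/2 = 0.5; data precision n/σ² = 35/4 = 8.75.
μ̂ = (0.5·8 + 8.75·10.88) / (0.5 + 8.75) = 99.2/9.25 = 1984/185 ≈ 10.7243.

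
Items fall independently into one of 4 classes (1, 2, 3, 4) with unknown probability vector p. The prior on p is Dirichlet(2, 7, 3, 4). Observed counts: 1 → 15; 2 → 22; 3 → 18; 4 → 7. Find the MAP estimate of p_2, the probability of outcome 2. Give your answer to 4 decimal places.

MAP estimate: 0.3784

The posterior is Dirichlet(αᵢ + nᵢ) = Dirichlet(17, 29, 21, 11).
For a Dirichlet(a₁,…,a_K) with all aᵢ > 1, the mode has j-th component (aⱼ − 1)/(Σaᵢ − K).
Here Σaᵢ = 78 and K = 4, so p_2 = (29 − 1)/(78 − 4) = 28/74 ≈ 0.3784.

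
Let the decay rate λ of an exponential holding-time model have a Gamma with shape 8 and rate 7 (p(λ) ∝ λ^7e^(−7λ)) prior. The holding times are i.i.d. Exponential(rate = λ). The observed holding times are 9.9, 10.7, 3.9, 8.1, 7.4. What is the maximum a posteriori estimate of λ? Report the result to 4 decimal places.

The Exponential(rate=λ) likelihood is ∝ λ^n e^(−λΣtᵢ). Here n = 5 and Σtᵢ = 9.9 + 10.7 + 3.9 + 8.1 + 7.4 = 40.
Posterior ∝ λ^7e^(−7λ) · λ^5e^(−40λ) = λ^12e^(−47λ), i.e. Gamma(13, 47).
Mode = (a−1)/b = 12/47 ≈ 0.2553.

λ̂_MAP = 0.2553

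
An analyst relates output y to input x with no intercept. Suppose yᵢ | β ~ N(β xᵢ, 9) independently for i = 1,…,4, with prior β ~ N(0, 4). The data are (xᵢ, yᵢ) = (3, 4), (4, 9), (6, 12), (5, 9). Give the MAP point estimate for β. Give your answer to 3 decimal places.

log p(β | y) = −Σ(yᵢ − βxᵢ)²/(2·9) − β²/(2·4) + const.
Setting the derivative to zero: Σxᵢ(yᵢ − βxᵢ)/9 − β/4 = 0, so β = Σxᵢyᵢ / (Σxᵢ² + σ²/τ²).
Σxᵢyᵢ = 3·4 + 4·9 + 6·12 + 5·9 = 165; Σxᵢ² = 86; σ²/τ² = 2.25.
β̂_MAP = 165 / (86 + 2.25) = 165/88.25 ≈ 1.870.

β̂_MAP = 1.870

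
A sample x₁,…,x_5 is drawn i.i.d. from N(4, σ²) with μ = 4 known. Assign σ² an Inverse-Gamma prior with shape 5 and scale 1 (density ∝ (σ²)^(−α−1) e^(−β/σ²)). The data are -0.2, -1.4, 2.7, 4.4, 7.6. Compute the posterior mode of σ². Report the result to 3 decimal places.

σ̂²_MAP = 3.742

Sum of squared deviations about the known mean: SS = (-0.2−4)² + (-1.4−4)² + (2.7−4)² + (4.4−4)² + (7.6−4)² = 61.61.
The Normal likelihood contributes (σ²)^(−n/2) exp(−SS/(2σ²)), so the posterior is Inverse-Gamma(α + n/2, β + SS/2) = Inverse-Gamma(7.5, 31.805).
The mode of Inverse-Gamma(a, b) is b/(a+1) = 31.805/8.5 ≈ 3.742.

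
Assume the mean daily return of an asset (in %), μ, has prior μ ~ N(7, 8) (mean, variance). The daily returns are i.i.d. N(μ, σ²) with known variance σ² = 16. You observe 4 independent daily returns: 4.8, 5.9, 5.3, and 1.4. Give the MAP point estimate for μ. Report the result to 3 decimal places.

μ̂_MAP = 5.233

n = 4; x̄ = (4.8 + 5.9 + 5.3 + 1.4)/4 = 17.4/4 = 4.35.
For a Normal prior and Normal likelihood with known variance, the posterior is Normal; its mode equals its mean, the precision-weighted average.
Prior precision 1/σ₀² = 1/8 = 0.125; data precision n/σ² = 4/16 = 0.25.
μ̂ = (0.125·7 + 0.25·4.35) / (0.125 + 0.25) = 1.9625/0.375 = 157/30 ≈ 5.233.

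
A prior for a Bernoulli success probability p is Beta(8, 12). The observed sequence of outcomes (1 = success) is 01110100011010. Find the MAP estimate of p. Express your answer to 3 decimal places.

p̂_MAP = 0.438

Prior: Beta(8, 12).
Data: 7 successes in 14 trials (from the sequence). The binomial likelihood contributes p^7(1−p)^7, so the posterior is Beta(8+7, 12+7) = Beta(15, 19).
For Beta(a, b) with a, b > 1 the mode is (a−1)/(a+b−2) = 14/32 ≈ 0.438.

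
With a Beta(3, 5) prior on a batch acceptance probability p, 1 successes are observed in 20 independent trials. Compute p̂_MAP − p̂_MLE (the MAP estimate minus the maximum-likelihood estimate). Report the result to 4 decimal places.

MAP − MLE = 0.0654

Posterior is Beta(4, 24); MAP = (4−1)/(28−2) = 3/26 ≈ 0.11538.
MLE ignores the prior: p̂_MLE = k/n = 1/20 ≈ 0.05000.
Difference = 3/26 − 1/20 = 17/260 ≈ 0.0654.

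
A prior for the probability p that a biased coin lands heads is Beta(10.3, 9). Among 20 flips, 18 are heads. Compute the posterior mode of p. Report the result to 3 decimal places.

p̂_MAP = 0.732

Prior: Beta(10.3, 9).
Data: 18 successes in 20 trials. The binomial likelihood contributes p^18(1−p)^2, so the posterior is Beta(10.3+18, 9+2) = Beta(28.3, 11).
For Beta(a, b) with a, b > 1 the mode is (a−1)/(a+b−2) = 27.3/37.3 ≈ 0.732.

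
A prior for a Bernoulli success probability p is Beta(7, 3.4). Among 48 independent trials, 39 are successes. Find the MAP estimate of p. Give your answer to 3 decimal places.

p̂_MAP = 0.798

Prior: Beta(7, 3.4).
Data: 39 successes in 48 trials. The binomial likelihood contributes p^39(1−p)^9, so the posterior is Beta(7+39, 3.4+9) = Beta(46, 12.4).
For Beta(a, b) with a, b > 1 the mode is (a−1)/(a+b−2) = 45/56.4 ≈ 0.798.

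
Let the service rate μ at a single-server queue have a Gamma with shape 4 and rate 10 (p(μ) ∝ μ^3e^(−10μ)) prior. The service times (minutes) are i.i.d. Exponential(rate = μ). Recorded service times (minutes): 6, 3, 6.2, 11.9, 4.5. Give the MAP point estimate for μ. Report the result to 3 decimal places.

μ̂_MAP = 0.192

The Exponential(rate=μ) likelihood is ∝ μ^n e^(−μΣtᵢ). Here n = 5 and Σtᵢ = 6 + 3 + 6.2 + 11.9 + 4.5 = 31.6.
Posterior ∝ μ^3e^(−10μ) · μ^5e^(−31.6μ) = μ^8e^(−41.6μ), i.e. Gamma(9, 41.6).
Mode = (a−1)/b = 8/41.6 ≈ 0.192.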